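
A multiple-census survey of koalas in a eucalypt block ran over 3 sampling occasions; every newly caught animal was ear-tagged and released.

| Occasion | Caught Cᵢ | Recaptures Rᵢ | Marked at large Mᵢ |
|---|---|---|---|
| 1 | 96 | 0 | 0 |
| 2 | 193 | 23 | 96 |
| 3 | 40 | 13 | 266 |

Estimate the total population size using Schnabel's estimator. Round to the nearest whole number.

Σ MᵢCᵢ = 0·96 + 96·193 + 266·40 = 0 + 18528 + 10640 = 29168
Σ Rᵢ = 0 + 23 + 13 = 36
N̂ = 29168 / 36 ≈ 810.2 → 810

N ≈ 810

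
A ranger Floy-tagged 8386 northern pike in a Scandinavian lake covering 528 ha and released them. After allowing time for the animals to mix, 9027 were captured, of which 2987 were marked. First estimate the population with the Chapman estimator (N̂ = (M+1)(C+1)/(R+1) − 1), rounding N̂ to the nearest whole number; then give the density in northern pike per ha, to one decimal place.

density ≈ 48.0 northern pike per ha

N̂ = 8387·9028/2988 − 1 = 75717836/2988 − 1 ≈ 25339.6 → 25340
Density = N̂ / area = 25340 / 528 ≈ 47.99 → 48.0 per ha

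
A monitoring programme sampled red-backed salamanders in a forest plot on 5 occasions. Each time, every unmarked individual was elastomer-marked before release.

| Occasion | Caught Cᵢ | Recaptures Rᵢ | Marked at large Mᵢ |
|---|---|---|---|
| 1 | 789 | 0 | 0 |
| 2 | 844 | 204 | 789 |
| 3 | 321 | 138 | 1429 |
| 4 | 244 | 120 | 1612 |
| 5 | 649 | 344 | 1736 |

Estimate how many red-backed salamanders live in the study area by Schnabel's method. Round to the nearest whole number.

N ≈ 3281

Σ MᵢCᵢ = 0·789 + 789·844 + 1429·321 + 1612·244 + 1736·649 = 0 + 665916 + 458709 + 393328 + 1126664 = 2644617
Σ Rᵢ = 0 + 204 + 138 + 120 + 344 = 806
N̂ = 2644617 / 806 ≈ 3281.2 → 3281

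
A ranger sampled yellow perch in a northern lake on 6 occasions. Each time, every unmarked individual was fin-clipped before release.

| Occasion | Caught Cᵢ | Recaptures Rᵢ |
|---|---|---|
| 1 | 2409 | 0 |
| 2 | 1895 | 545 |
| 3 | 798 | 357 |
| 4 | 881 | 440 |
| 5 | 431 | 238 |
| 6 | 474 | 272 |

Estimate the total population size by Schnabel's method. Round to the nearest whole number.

Marked at large before each occasion: Mᵢ = Σⱼ<ᵢ (Cⱼ − Rⱼ) → M1=0, M2=2409, M3=3759, M4=4200, M5=4641, M6=4834
Σ MᵢCᵢ = 0·2409 + 2409·1895 + 3759·798 + 4200·881 + 4641·431 + 4834·474 = 0 + 4565055 + 2999682 + 3700200 + 2000271 + 2291316 = 15556524
Σ Rᵢ = 0 + 545 + 357 + 440 + 238 + 272 = 1852
N̂ = 15556524 / 1852 ≈ 8399.9 → 8400

N ≈ 8400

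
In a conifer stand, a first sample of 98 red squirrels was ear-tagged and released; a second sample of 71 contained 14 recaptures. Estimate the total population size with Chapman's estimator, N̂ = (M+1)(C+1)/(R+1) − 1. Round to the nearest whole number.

N ≈ 474

N̂ = (98+1)(71+1)/(14+1) − 1 = 99·72/15 − 1
= 7128/15 − 1 ≈ 475.2 − 1 ≈ 474.2 → 474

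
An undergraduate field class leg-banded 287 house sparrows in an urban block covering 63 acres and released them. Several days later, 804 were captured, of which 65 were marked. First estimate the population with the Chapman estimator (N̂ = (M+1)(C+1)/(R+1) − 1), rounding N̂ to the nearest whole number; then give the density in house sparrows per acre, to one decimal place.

N̂ = 288·805/66 − 1 = 231840/66 − 1 ≈ 3511.7 → 3512
Density = N̂ / area = 3512 / 63 ≈ 55.746 → 55.7 per acre

density ≈ 55.7 house sparrows per acre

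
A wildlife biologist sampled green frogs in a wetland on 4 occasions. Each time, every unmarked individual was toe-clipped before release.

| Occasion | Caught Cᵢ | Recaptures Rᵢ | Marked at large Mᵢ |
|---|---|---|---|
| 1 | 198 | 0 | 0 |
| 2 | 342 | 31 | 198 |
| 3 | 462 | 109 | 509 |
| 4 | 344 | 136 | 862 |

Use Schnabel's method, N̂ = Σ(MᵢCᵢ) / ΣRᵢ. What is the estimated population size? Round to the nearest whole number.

Σ MᵢCᵢ = 0·198 + 198·342 + 509·462 + 862·344 = 0 + 67716 + 235158 + 296528 = 599402
Σ Rᵢ = 0 + 31 + 109 + 136 = 276
N̂ = 599402 / 276 ≈ 2171.7 → 2172

N ≈ 2172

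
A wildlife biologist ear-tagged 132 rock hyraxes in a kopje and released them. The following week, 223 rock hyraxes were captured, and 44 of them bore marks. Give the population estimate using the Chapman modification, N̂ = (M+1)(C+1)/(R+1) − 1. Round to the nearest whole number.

N ≈ 661

N̂ = (132+1)(223+1)/(44+1) − 1 = 133·224/45 − 1
= 29792/45 − 1 ≈ 662.0 − 1 ≈ 661.0 → 661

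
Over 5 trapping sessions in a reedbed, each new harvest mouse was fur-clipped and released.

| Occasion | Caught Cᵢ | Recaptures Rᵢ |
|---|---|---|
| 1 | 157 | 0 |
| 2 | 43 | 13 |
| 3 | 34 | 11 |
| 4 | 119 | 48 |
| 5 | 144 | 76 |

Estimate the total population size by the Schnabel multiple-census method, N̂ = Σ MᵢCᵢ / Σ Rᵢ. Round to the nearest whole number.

Marked at large before each occasion: Mᵢ = Σⱼ<ᵢ (Cⱼ − Rⱼ) → M1=0, M2=157, M3=187, M4=210, M5=281
Σ MᵢCᵢ = 0·157 + 157·43 + 187·34 + 210·119 + 281·144 = 0 + 6751 + 6358 + 24990 + 40464 = 78563
Σ Rᵢ = 0 + 13 + 11 + 48 + 76 = 148
N̂ = 78563 / 148 ≈ 530.8 → 531

N ≈ 531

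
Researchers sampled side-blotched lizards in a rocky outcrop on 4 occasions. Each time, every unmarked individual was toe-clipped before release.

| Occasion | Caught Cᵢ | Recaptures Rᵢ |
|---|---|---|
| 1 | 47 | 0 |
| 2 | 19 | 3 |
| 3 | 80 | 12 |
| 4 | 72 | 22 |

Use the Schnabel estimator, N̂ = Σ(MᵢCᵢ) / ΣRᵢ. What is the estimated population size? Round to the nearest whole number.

N ≈ 415

Marked at large before each occasion: Mᵢ = Σⱼ<ᵢ (Cⱼ − Rⱼ) → M1=0, M2=47, M3=63, M4=131
Σ MᵢCᵢ = 0·47 + 47·19 + 63·80 + 131·72 = 0 + 893 + 5040 + 9432 = 15365
Σ Rᵢ = 0 + 3 + 12 + 22 = 37
N̂ = 15365 / 37 ≈ 415.3 → 415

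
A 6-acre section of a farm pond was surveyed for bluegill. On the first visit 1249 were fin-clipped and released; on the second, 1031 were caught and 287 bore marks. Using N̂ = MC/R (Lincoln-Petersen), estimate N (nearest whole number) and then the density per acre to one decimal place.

N̂ = 1249·1031/287 = 1287719/287 ≈ 4486.8 → 4487
Density = N̂ / area = 4487 / 6 ≈ 747.83 → 747.8 per acre

density ≈ 747.8 bluegill per acre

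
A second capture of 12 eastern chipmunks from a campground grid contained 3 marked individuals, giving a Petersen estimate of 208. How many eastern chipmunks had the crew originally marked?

From N = M·C/R: M = N·R / C = 208·3 / 12 = 624 / 12 = 52.

M = 52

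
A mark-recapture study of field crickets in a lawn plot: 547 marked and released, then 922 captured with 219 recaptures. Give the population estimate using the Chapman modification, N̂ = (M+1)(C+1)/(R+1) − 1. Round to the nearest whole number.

N̂ = (547+1)(922+1)/(219+1) − 1 = 548·923/220 − 1
= 505804/220 − 1 ≈ 2299.1 − 1 ≈ 2298.1 → 2298

N ≈ 2298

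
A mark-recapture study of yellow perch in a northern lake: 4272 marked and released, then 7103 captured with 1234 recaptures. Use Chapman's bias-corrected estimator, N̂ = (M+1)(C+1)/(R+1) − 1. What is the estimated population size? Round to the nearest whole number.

N̂ = (4272+1)(7103+1)/(1234+1) − 1 = 4273·7104/1235 − 1
= 30355392/1235 − 1 ≈ 24579.3 − 1 ≈ 24578.3 → 24578

N ≈ 24,578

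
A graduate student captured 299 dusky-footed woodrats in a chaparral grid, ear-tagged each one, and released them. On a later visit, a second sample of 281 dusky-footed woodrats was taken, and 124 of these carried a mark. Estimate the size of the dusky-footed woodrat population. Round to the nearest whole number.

N ≈ 678

N = (299 × 281) / 124 = 84019 / 124 ≈ 677.6 → 678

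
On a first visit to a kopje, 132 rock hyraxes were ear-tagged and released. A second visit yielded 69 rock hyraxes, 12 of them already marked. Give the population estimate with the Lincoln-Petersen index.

N = (132 × 69) / 12 = 9108 / 12 = 759

N = 759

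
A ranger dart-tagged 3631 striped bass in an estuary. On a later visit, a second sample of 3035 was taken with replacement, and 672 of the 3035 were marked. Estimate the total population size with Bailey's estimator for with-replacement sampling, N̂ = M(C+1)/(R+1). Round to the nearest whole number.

N ≈ 16,380

N̂ = 3631·(3035+1)/(672+1) = 3631·3036/673 = 11023716/673 ≈ 16380.0 → 16380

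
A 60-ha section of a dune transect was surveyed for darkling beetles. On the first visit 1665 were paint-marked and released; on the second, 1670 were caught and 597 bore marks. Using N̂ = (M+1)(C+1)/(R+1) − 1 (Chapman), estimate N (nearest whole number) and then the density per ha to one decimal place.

N̂ = 1666·1671/598 − 1 = 2783886/598 − 1 ≈ 4654.3 → 4654
Density = N̂ / area = 4654 / 60 ≈ 77.57 → 77.6 per ha

density ≈ 77.6 darkling beetles per ha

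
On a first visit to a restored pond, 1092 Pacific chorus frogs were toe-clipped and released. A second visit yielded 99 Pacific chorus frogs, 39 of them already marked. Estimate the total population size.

N = (1092 × 99) / 39 = 108108 / 39 = 2772

N = 2772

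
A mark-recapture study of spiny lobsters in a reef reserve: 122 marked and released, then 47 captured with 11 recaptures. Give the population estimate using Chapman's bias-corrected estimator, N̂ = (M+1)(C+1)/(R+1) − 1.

N̂ = (122+1)(47+1)/(11+1) − 1 = 123·48/12 − 1
= 5904/12 − 1 = 492 − 1 = 491

N = 491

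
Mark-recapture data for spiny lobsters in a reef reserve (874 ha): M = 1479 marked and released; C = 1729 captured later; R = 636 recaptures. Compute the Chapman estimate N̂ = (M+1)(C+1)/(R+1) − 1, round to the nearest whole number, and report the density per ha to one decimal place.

N̂ = 1480·1730/637 − 1 = 2560400/637 − 1 ≈ 4018.47 → 4018
Density = N̂ / area = 4018 / 874 ≈ 4.60 → 4.6 per ha

density ≈ 4.6 spiny lobsters per ha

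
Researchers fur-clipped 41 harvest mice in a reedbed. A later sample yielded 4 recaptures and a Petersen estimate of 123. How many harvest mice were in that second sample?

From N = M·C/R: C = N·R / M = 123·4 / 41 = 492 / 41 = 12.

C = 12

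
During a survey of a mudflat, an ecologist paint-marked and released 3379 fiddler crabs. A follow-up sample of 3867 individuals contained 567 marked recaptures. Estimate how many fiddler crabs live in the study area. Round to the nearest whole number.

N = (3379 × 3867) / 567 = 13066593 / 567 ≈ 23045.1 → 23045

N ≈ 23,045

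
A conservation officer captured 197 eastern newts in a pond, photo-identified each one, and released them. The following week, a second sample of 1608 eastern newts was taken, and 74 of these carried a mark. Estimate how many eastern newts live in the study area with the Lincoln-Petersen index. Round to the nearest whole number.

N ≈ 4281

Lincoln-Petersen assumes M/N = R/C, so N = M·C / R.
N = (197 × 1608) / 74 = 316776 / 74 ≈ 4280.8 → 4281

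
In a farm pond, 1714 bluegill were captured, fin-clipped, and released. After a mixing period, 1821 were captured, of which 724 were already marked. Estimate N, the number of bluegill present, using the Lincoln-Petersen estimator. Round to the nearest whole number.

N = (1714 × 1821) / 724 = 3121194 / 724 ≈ 4311.0 → 4311

N ≈ 4311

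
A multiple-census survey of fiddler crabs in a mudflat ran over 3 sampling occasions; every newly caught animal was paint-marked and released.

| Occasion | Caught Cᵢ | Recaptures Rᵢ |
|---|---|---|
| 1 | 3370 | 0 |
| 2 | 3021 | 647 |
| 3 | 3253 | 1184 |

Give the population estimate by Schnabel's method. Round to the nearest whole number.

Marked at large before each occasion: Mᵢ = Σⱼ<ᵢ (Cⱼ − Rⱼ) → M1=0, M2=3370, M3=5744
Σ MᵢCᵢ = 0·3370 + 3370·3021 + 5744·3253 = 0 + 10180770 + 18685232 = 28866002
Σ Rᵢ = 0 + 647 + 1184 = 1831
N̂ = 28866002 / 1831 ≈ 15765.2 → 15765

N ≈ 15,765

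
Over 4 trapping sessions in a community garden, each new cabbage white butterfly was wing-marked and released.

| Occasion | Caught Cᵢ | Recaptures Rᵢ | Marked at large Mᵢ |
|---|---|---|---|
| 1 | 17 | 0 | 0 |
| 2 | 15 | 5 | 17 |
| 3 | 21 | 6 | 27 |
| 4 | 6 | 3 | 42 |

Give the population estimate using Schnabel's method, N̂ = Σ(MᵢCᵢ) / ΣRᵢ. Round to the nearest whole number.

Σ MᵢCᵢ = 0·17 + 17·15 + 27·21 + 42·6 = 0 + 255 + 567 + 252 = 1074
Σ Rᵢ = 0 + 5 + 6 + 3 = 14
N̂ = 1074 / 14 ≈ 76.7 → 77

N ≈ 77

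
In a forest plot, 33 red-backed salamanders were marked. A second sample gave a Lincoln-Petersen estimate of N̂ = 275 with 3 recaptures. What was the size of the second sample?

C = 25

From N = M·C/R: C = N·R / M = 275·3 / 33 = 825 / 33 = 25.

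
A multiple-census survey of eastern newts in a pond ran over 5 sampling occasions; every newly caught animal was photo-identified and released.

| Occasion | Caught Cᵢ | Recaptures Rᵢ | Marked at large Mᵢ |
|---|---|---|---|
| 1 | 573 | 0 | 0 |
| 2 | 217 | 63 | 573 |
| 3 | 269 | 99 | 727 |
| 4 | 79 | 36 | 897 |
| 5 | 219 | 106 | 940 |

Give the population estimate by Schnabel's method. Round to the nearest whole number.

N ≈ 1963

Σ MᵢCᵢ = 0·573 + 573·217 + 727·269 + 897·79 + 940·219 = 0 + 124341 + 195563 + 70863 + 205860 = 596627
Σ Rᵢ = 0 + 63 + 99 + 36 + 106 = 304
N̂ = 596627 / 304 ≈ 1962.6 → 1963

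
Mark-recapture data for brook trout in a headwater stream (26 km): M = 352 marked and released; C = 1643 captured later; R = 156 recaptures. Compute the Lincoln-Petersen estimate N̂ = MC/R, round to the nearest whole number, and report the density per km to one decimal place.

density ≈ 142.6 brook trout per km

N̂ = 352·1643/156 = 578336/156 ≈ 3707.3 → 3707
Density = N̂ / area = 3707 / 26 ≈ 142.58 → 142.6 per km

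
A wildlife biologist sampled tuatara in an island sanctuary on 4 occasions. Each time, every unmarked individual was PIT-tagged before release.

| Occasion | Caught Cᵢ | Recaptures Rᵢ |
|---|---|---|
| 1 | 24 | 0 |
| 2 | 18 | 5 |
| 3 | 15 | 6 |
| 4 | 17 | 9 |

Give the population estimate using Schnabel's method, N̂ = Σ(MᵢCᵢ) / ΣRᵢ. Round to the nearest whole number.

Marked at large before each occasion: Mᵢ = Σⱼ<ᵢ (Cⱼ − Rⱼ) → M1=0, M2=24, M3=37, M4=46
Σ MᵢCᵢ = 0·24 + 24·18 + 37·15 + 46·17 = 0 + 432 + 555 + 782 = 1769
Σ Rᵢ = 0 + 5 + 6 + 9 = 20
N̂ = 1769 / 20 ≈ 88.45 → 88

N ≈ 88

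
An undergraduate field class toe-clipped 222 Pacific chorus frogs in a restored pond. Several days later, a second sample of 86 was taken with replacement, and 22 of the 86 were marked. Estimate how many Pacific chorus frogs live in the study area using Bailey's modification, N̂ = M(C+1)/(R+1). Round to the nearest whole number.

N̂ = 222·(86+1)/(22+1) = 222·87/23 = 19314/23 ≈ 839.7 → 840

N ≈ 840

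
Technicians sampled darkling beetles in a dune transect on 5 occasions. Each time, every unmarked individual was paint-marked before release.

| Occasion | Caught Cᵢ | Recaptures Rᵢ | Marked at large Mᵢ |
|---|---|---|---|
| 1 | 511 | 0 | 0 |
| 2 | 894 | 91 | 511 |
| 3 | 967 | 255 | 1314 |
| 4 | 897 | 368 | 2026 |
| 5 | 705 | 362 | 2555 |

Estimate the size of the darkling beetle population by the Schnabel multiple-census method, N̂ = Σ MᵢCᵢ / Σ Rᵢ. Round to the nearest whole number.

Σ MᵢCᵢ = 0·511 + 511·894 + 1314·967 + 2026·897 + 2555·705 = 0 + 456834 + 1270638 + 1817322 + 1801275 = 5346069
Σ Rᵢ = 0 + 91 + 255 + 368 + 362 = 1076
N̂ = 5346069 / 1076 ≈ 4968.47 → 4968

N ≈ 4968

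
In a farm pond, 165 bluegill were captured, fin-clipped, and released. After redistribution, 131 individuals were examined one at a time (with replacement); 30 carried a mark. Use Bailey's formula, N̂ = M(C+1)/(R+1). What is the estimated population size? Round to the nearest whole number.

N ≈ 703

N̂ = 165·(131+1)/(30+1) = 165·132/31 = 21780/31 ≈ 702.6 → 703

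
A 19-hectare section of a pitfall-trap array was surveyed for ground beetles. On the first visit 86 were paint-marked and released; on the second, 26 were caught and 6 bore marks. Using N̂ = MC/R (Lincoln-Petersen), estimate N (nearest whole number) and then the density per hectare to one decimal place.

N̂ = 86·26/6 = 2236/6 ≈ 372.7 → 373
Density = N̂ / area = 373 / 19 ≈ 19.63 → 19.6 per hectare

density ≈ 19.6 ground beetles per hectare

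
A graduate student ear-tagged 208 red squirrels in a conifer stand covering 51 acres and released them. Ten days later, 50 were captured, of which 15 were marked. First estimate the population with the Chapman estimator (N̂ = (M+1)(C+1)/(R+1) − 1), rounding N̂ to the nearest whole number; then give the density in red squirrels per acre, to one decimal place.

N̂ = 209·51/16 − 1 = 10659/16 − 1 ≈ 665.2 → 665
Density = N̂ / area = 665 / 51 ≈ 13.04 → 13.0 per acre

density ≈ 13.0 red squirrels per acre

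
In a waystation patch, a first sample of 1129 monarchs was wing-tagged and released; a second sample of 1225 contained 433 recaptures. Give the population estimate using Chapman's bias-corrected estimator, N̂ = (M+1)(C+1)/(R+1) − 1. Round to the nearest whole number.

N ≈ 3191

N̂ = (1129+1)(1225+1)/(433+1) − 1 = 1130·1226/434 − 1
= 1385380/434 − 1 ≈ 3192.1 − 1 ≈ 3191.1 → 3191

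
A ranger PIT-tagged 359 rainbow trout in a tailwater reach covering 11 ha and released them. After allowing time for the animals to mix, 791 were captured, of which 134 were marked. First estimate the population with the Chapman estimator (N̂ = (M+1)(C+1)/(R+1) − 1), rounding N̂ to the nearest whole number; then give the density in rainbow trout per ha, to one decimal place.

N̂ = 360·792/135 − 1 = 285120/135 − 1 = 2111
Density = N̂ / area = 2111 / 11 ≈ 191.91 → 191.9 per ha

density ≈ 191.9 rainbow trout per ha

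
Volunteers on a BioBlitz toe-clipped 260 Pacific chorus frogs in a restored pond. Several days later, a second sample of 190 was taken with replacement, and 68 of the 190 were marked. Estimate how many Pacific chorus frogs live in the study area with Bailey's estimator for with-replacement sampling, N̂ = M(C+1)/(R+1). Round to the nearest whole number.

N ≈ 720

N̂ = 260·(190+1)/(68+1) = 260·191/69 = 49660/69 ≈ 719.7 → 720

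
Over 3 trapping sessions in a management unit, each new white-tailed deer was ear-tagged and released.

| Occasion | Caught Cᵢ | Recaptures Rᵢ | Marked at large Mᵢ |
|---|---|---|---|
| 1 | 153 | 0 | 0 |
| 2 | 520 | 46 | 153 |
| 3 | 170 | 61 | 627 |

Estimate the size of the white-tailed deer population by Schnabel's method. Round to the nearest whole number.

N ≈ 1740

Σ MᵢCᵢ = 0·153 + 153·520 + 627·170 = 0 + 79560 + 106590 = 186150
Σ Rᵢ = 0 + 46 + 61 = 107
N̂ = 186150 / 107 ≈ 1739.7 → 1740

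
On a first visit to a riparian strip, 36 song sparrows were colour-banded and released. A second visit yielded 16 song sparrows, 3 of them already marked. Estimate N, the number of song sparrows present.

If marked individuals mix randomly, R/C ≈ M/N, giving N ≈ M·C/R.
N = (36 × 16) / 3 = 576 / 3 = 192

N = 192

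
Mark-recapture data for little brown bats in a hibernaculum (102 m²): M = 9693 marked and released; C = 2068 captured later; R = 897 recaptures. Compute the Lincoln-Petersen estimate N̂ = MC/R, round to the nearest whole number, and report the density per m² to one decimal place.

N̂ = 9693·2068/897 = 20045124/897 ≈ 22346.8 → 22347
Density = N̂ / area = 22347 / 102 ≈ 219.09 → 219.1 per m²

density ≈ 219.1 little brown bats per m²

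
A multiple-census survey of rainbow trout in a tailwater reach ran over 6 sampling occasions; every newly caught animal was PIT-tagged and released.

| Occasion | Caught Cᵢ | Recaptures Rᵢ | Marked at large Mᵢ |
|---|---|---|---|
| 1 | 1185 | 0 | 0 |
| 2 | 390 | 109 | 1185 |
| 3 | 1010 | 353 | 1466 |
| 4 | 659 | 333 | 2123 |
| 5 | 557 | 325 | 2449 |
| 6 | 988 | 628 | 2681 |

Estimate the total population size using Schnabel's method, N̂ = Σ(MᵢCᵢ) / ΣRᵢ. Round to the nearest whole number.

Σ MᵢCᵢ = 0·1185 + 1185·390 + 1466·1010 + 2123·659 + 2449·557 + 2681·988 = 0 + 462150 + 1480660 + 1399057 + 1364093 + 2648828 = 7354788
Σ Rᵢ = 0 + 109 + 353 + 333 + 325 + 628 = 1748
N̂ = 7354788 / 1748 ≈ 4207.5 → 4208

N ≈ 4208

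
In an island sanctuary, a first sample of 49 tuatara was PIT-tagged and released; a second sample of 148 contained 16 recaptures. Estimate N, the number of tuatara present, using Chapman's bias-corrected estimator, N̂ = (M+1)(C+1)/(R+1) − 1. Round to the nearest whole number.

N ≈ 437

N̂ = (49+1)(148+1)/(16+1) − 1 = 50·149/17 − 1
= 7450/17 − 1 ≈ 438.2 − 1 ≈ 437.2 → 437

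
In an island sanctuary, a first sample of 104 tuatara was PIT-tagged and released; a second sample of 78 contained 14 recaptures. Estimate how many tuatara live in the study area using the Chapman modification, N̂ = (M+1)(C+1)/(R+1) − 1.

N̂ = (104+1)(78+1)/(14+1) − 1 = 105·79/15 − 1
= 8295/15 − 1 = 553 − 1 = 552

N = 552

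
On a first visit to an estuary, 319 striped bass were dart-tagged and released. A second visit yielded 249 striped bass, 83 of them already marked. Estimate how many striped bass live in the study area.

If marked individuals mix randomly, R/C ≈ M/N, giving N ≈ M·C/R.
N = (319 × 249) / 83 = 79431 / 83 = 957

N = 957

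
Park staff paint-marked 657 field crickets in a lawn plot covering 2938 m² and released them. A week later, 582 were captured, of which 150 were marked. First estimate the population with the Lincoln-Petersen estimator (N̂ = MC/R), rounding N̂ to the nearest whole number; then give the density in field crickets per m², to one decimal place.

density ≈ 0.9 field crickets per m²

N̂ = 657·582/150 = 382374/150 ≈ 2549.2 → 2549
Density = N̂ / area = 2549 / 2938 ≈ 0.87 → 0.9 per m²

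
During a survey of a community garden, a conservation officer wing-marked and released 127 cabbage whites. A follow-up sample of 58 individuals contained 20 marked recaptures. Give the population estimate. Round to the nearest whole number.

N ≈ 368

If marked individuals mix randomly, R/C ≈ M/N, giving N ≈ M·C/R.
N = (127 × 58) / 20 = 7366 / 20 ≈ 368.3 → 368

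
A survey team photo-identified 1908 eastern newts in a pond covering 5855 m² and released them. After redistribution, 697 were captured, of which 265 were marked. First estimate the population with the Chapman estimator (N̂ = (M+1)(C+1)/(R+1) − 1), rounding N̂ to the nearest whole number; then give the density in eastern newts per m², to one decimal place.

density ≈ 0.9 eastern newts per m²

N̂ = 1909·698/266 − 1 = 1332482/266 − 1 ≈ 5008.3 → 5008
Density = N̂ / area = 5008 / 5855 ≈ 0.86 → 0.9 per m²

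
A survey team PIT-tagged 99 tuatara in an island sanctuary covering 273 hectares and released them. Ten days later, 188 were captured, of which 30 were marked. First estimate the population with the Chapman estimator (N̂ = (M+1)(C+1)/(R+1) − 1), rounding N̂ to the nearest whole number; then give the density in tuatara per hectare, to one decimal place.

N̂ = 100·189/31 − 1 = 18900/31 − 1 ≈ 608.7 → 609
Density = N̂ / area = 609 / 273 ≈ 2.23 → 2.2 per hectare

density ≈ 2.2 tuatara per hectare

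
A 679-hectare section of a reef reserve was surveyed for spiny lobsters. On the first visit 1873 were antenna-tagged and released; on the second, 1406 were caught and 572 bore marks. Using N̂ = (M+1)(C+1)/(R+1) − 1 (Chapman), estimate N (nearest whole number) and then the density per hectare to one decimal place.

density ≈ 6.8 spiny lobsters per hectare

N̂ = 1874·1407/573 − 1 = 2636718/573 − 1 ≈ 4600.6 → 4601
Density = N̂ / area = 4601 / 679 ≈ 6.78 → 6.8 per hectare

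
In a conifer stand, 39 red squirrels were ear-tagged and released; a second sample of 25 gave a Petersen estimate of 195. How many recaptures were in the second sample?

R = 5

From N = M·C/R: R = M·C / N = 39·25 / 195 = 975 / 195 = 5.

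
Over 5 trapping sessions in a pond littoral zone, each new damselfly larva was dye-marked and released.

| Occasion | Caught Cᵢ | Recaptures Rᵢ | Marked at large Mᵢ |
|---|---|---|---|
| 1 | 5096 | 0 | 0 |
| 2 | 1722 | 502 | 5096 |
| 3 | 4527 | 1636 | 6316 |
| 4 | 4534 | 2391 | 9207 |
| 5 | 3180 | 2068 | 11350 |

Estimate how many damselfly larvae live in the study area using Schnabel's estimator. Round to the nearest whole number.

N ≈ 17,463

Σ MᵢCᵢ = 0·5096 + 5096·1722 + 6316·4527 + 9207·4534 + 11350·3180 = 0 + 8775312 + 28592532 + 41744538 + 36093000 = 115205382
Σ Rᵢ = 0 + 502 + 1636 + 2391 + 2068 = 6597
N̂ = 115205382 / 6597 ≈ 17463.3 → 17463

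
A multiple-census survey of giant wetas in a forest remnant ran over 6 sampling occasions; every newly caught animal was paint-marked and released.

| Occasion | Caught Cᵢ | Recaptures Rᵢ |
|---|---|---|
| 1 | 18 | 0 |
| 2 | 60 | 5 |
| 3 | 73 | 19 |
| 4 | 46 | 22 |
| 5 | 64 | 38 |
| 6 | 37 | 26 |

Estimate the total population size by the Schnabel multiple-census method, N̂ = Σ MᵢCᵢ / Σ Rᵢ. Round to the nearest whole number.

Marked at large before each occasion: Mᵢ = Σⱼ<ᵢ (Cⱼ − Rⱼ) → M1=0, M2=18, M3=73, M4=127, M5=151, M6=177
Σ MᵢCᵢ = 0·18 + 18·60 + 73·73 + 127·46 + 151·64 + 177·37 = 0 + 1080 + 5329 + 5842 + 9664 + 6549 = 28464
Σ Rᵢ = 0 + 5 + 19 + 22 + 38 + 26 = 110
N̂ = 28464 / 110 ≈ 258.8 → 259

N ≈ 259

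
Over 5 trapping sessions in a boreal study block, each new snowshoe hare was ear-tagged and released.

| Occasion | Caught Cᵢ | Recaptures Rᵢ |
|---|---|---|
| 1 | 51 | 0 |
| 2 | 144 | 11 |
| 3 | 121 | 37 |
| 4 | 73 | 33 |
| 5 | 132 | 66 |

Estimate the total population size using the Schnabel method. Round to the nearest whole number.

Marked at large before each occasion: Mᵢ = Σⱼ<ᵢ (Cⱼ − Rⱼ) → M1=0, M2=51, M3=184, M4=268, M5=308
Σ MᵢCᵢ = 0·51 + 51·144 + 184·121 + 268·73 + 308·132 = 0 + 7344 + 22264 + 19564 + 40656 = 89828
Σ Rᵢ = 0 + 11 + 37 + 33 + 66 = 147
N̂ = 89828 / 147 ≈ 611.1 → 611

N ≈ 611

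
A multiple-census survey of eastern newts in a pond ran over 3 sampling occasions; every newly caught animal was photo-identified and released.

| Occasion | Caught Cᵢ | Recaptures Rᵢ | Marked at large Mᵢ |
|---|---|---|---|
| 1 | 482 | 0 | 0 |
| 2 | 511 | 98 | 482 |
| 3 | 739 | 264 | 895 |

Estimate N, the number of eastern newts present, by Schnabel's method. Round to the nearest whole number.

Σ MᵢCᵢ = 0·482 + 482·511 + 895·739 = 0 + 246302 + 661405 = 907707
Σ Rᵢ = 0 + 98 + 264 = 362
N̂ = 907707 / 362 ≈ 2507.48 → 2507

N ≈ 2507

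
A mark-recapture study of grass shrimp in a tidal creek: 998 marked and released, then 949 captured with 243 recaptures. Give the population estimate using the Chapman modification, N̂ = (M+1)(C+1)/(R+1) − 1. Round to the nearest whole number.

N̂ = (998+1)(949+1)/(243+1) − 1 = 999·950/244 − 1
= 949050/244 − 1 ≈ 3889.5 − 1 ≈ 3888.5 → 3889

N ≈ 3889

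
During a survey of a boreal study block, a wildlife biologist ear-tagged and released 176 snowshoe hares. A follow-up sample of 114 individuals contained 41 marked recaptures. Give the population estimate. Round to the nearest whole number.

N ≈ 489

The marked fraction in the recapture sample should equal the marked fraction in the population: 41/114 = 176/N.
N = (176 × 114) / 41 = 20064 / 41 ≈ 489.4 → 489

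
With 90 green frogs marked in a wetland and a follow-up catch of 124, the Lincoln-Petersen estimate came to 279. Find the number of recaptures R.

R = 40

From N = M·C/R: R = M·C / N = 90·124 / 279 = 11160 / 279 = 40.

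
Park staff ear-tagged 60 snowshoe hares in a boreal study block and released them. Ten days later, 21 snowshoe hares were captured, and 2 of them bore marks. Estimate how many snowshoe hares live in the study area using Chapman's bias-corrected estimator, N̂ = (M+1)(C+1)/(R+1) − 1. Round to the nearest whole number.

N ≈ 446

N̂ = (60+1)(21+1)/(2+1) − 1 = 61·22/3 − 1
= 1342/3 − 1 ≈ 447.3 − 1 ≈ 446.3 → 446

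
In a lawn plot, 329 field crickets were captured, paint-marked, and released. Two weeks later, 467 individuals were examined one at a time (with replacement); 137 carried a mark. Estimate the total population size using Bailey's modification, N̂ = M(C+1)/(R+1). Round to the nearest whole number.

N̂ = 329·(467+1)/(137+1) = 329·468/138 = 153972/138 ≈ 1115.7 → 1116

N ≈ 1116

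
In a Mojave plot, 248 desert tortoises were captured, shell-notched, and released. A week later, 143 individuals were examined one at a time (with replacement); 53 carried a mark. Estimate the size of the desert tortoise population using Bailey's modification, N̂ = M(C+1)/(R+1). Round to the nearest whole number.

N ≈ 661

N̂ = 248·(143+1)/(53+1) = 248·144/54 = 35712/54 ≈ 661.3 → 661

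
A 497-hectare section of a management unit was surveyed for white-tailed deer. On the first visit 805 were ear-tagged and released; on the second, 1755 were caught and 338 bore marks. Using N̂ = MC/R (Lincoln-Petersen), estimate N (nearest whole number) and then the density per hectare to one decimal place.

density ≈ 8.4 white-tailed deer per hectare

N̂ = 805·1755/338 = 1412775/338 ≈ 4179.8 → 4180
Density = N̂ / area = 4180 / 497 ≈ 8.41 → 8.4 per hectare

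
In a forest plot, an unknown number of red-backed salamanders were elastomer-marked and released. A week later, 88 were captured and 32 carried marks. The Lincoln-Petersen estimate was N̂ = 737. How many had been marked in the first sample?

From N = M·C/R: M = N·R / C = 737·32 / 88 = 23584 / 88 = 268.

M = 268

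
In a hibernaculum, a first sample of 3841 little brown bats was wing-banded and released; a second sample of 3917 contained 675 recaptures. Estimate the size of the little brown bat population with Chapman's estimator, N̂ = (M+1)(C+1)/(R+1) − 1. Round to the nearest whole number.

N ≈ 22,267

N̂ = (3841+1)(3917+1)/(675+1) − 1 = 3842·3918/676 − 1
= 15052956/676 − 1 ≈ 22267.7 − 1 ≈ 22266.7 → 22267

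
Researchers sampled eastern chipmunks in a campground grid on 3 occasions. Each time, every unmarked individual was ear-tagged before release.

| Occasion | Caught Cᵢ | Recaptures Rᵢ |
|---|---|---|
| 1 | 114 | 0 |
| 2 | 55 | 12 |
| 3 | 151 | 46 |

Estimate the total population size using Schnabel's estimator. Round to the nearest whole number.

Marked at large before each occasion: Mᵢ = Σⱼ<ᵢ (Cⱼ − Rⱼ) → M1=0, M2=114, M3=157
Σ MᵢCᵢ = 0·114 + 114·55 + 157·151 = 0 + 6270 + 23707 = 29977
Σ Rᵢ = 0 + 12 + 46 = 58
N̂ = 29977 / 58 ≈ 516.8 → 517

N ≈ 517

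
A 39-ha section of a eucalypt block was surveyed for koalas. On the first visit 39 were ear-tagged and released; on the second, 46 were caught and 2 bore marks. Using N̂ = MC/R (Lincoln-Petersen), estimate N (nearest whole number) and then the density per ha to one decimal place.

N̂ = 39·46/2 = 1794/2 = 897
Density = N̂ / area = 897 / 39 = 23.0 per ha

density ≈ 23.0 koalas per ha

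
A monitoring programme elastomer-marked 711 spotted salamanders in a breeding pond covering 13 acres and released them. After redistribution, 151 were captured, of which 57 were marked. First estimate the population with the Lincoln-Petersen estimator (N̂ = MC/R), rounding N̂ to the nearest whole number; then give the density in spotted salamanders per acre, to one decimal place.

N̂ = 711·151/57 = 107361/57 ≈ 1883.5 → 1884
Density = N̂ / area = 1884 / 13 ≈ 144.92 → 144.9 per acre

density ≈ 144.9 spotted salamanders per acre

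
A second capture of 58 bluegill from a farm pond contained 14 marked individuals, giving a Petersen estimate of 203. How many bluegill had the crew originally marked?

M = 49

From N = M·C/R: M = N·R / C = 203·14 / 58 = 2842 / 58 = 49.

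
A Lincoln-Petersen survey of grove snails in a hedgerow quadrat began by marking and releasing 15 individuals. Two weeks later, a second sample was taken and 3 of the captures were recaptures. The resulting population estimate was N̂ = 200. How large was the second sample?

C = 40

From N = M·C/R: C = N·R / M = 200·3 / 15 = 600 / 15 = 40.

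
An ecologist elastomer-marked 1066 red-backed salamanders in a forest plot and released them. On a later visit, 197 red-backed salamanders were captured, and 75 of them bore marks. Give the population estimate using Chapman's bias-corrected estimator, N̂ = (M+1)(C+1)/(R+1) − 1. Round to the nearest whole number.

N̂ = (1066+1)(197+1)/(75+1) − 1 = 1067·198/76 − 1
= 211266/76 − 1 ≈ 2779.8 − 1 ≈ 2778.8 → 2779

N ≈ 2779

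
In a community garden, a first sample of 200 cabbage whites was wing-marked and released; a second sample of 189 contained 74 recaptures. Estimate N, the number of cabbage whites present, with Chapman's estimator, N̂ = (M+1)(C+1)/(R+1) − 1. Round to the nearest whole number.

N̂ = (200+1)(189+1)/(74+1) − 1 = 201·190/75 − 1
= 38190/75 − 1 ≈ 509.2 − 1 ≈ 508.2 → 508

N ≈ 508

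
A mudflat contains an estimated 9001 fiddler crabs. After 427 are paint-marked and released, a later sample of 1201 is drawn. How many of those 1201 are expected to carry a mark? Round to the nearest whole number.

Expected recaptures E[R] = M·C / N.
E[R] = 427 × 1201 / 9001 = 512827 / 9001 ≈ 57.0 → 57

expected recaptures ≈ 57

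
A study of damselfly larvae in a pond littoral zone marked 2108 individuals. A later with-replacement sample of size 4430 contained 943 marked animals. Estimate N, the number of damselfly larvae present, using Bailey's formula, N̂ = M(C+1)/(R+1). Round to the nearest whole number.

N̂ = 2108·(4430+1)/(943+1) = 2108·4431/944 = 9340548/944 ≈ 9894.6 → 9895

N ≈ 9895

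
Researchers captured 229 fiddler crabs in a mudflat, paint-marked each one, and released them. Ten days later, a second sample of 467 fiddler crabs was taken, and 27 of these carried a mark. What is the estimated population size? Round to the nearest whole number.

N ≈ 3961

The marked fraction in the recapture sample should equal the marked fraction in the population: 27/467 = 229/N.
N = (229 × 467) / 27 = 106943 / 27 ≈ 3960.9 → 3961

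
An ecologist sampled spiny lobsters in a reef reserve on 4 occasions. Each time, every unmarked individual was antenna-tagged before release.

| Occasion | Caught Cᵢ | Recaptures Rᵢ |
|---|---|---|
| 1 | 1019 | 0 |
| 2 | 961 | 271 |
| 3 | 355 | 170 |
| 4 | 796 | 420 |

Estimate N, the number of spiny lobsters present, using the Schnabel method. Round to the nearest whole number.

Marked at large before each occasion: Mᵢ = Σⱼ<ᵢ (Cⱼ − Rⱼ) → M1=0, M2=1019, M3=1709, M4=1894
Σ MᵢCᵢ = 0·1019 + 1019·961 + 1709·355 + 1894·796 = 0 + 979259 + 606695 + 1507624 = 3093578
Σ Rᵢ = 0 + 271 + 170 + 420 = 861
N̂ = 3093578 / 861 ≈ 3593.0 → 3593

N ≈ 3593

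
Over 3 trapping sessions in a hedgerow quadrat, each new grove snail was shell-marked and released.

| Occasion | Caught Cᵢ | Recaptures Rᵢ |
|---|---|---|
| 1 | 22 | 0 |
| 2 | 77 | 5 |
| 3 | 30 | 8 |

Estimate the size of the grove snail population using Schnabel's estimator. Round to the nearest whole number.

Marked at large before each occasion: Mᵢ = Σⱼ<ᵢ (Cⱼ − Rⱼ) → M1=0, M2=22, M3=94
Σ MᵢCᵢ = 0·22 + 22·77 + 94·30 = 0 + 1694 + 2820 = 4514
Σ Rᵢ = 0 + 5 + 8 = 13
N̂ = 4514 / 13 ≈ 347.2 → 347

N ≈ 347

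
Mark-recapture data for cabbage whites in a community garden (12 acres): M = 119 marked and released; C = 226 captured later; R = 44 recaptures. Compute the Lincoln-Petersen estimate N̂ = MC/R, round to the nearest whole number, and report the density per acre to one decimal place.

N̂ = 119·226/44 = 26894/44 ≈ 611.2 → 611
Density = N̂ / area = 611 / 12 ≈ 50.92 → 50.9 per acre

density ≈ 50.9 cabbage whites per acre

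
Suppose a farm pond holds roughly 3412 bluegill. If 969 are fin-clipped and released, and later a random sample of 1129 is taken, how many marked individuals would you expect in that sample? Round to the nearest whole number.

Expected recaptures E[R] = M·C / N.
E[R] = 969 × 1129 / 3412 = 1094001 / 3412 ≈ 320.6 → 321

expected recaptures ≈ 321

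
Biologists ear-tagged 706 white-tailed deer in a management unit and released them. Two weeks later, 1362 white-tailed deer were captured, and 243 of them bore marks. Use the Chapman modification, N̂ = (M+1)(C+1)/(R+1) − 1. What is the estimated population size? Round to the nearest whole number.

N ≈ 3948

N̂ = (706+1)(1362+1)/(243+1) − 1 = 707·1363/244 − 1
= 963641/244 − 1 ≈ 3949.3 − 1 ≈ 3948.3 → 3948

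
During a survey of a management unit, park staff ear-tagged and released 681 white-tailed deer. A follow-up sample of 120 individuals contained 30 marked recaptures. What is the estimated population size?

The marked fraction in the recapture sample should equal the marked fraction in the population: 30/120 = 681/N.
N = (681 × 120) / 30 = 81720 / 30 = 2724

N = 2724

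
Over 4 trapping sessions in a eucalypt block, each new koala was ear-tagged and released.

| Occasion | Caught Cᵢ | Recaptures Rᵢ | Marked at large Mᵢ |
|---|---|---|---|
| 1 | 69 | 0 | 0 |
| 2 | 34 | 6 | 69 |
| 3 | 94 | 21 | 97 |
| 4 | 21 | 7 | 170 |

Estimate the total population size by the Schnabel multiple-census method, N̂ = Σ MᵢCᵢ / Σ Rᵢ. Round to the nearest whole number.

N ≈ 442

Σ MᵢCᵢ = 0·69 + 69·34 + 97·94 + 170·21 = 0 + 2346 + 9118 + 3570 = 15034
Σ Rᵢ = 0 + 6 + 21 + 7 = 34
N̂ = 15034 / 34 ≈ 442.2 → 442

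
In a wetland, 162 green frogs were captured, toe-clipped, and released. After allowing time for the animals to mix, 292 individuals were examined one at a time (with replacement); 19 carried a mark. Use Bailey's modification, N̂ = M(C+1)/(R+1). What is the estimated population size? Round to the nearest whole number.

N ≈ 2373

N̂ = 162·(292+1)/(19+1) = 162·293/20 = 47466/20 ≈ 2373.3 → 2373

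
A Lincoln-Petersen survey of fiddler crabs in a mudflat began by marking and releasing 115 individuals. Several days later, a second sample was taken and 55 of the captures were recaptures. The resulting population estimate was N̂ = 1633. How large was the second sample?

From N = M·C/R: C = N·R / M = 1633·55 / 115 = 89815 / 115 = 781.

C = 781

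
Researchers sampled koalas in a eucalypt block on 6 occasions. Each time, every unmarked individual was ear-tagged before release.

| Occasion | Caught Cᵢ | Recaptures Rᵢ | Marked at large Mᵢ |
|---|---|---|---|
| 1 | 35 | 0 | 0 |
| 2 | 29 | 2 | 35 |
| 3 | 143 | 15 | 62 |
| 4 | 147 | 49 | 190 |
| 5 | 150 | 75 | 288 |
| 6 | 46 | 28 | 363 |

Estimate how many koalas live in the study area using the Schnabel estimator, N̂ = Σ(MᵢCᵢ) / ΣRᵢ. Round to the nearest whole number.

N ≈ 578

Σ MᵢCᵢ = 0·35 + 35·29 + 62·143 + 190·147 + 288·150 + 363·46 = 0 + 1015 + 8866 + 27930 + 43200 + 16698 = 97709
Σ Rᵢ = 0 + 2 + 15 + 49 + 75 + 28 = 169
N̂ = 97709 / 169 ≈ 578.2 → 578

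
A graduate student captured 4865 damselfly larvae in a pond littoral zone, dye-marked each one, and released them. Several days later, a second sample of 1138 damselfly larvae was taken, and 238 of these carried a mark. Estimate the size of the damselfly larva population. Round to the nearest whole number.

N ≈ 23,262

N = (4865 × 1138) / 238 = 5536370 / 238 ≈ 23262.1 → 23262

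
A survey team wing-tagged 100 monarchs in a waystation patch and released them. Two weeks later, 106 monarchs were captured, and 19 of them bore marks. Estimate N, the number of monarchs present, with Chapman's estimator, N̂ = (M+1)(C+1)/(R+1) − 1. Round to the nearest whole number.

N ≈ 539

N̂ = (100+1)(106+1)/(19+1) − 1 = 101·107/20 − 1
= 10807/20 − 1 ≈ 540.4 − 1 ≈ 539.4 → 539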